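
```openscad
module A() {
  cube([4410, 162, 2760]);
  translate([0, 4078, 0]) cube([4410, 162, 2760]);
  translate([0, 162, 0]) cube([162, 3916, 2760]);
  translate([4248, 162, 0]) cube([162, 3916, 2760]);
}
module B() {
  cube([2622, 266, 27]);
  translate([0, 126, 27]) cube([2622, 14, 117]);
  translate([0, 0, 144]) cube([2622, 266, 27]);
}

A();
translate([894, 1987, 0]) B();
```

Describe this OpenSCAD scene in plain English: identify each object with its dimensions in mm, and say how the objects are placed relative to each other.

A is a box-shaped house frame (walls only): outside footprint 4410×4240 mm, wall height 2760 mm, wall thickness 162 mm. The two y-facing walls run the full x-width; the two x-facing walls fit between the inner faces of the y-facing walls.

B is an I-beam lying along x, 2622 mm long. Overall section height 171 mm. Two flanges 266 mm wide (y) and 27 mm thick, one on the floor and one at the top; a web 14 mm thick runs between them, centred on the flange width.

The I-beam sits inside the house frame, centred.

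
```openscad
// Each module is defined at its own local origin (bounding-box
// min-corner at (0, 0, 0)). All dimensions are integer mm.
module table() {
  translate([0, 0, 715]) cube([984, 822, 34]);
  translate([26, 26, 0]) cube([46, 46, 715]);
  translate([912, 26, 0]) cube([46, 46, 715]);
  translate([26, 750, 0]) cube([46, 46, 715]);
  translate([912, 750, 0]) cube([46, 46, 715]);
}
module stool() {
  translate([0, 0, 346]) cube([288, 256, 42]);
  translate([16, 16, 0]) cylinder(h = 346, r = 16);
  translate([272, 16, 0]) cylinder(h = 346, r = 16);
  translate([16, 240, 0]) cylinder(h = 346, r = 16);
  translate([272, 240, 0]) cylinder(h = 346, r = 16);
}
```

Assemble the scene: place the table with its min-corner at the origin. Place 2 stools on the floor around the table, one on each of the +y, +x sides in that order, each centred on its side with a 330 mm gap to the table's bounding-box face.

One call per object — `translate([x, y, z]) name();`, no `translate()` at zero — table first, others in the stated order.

table();
translate([348, 1152, 0]) stool();
translate([1314, 283, 0]) stool();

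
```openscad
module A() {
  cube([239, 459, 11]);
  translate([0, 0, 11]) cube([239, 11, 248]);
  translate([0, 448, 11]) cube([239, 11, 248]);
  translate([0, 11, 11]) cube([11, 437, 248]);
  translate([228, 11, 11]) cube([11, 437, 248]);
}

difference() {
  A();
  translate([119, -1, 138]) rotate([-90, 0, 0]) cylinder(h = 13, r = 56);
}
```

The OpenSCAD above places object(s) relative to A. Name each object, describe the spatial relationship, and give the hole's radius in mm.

A is an open box. The open box has a circular hole through its front wall. The hole's radius is 56 mm.

The subtracted cylinder has r = 56 mm.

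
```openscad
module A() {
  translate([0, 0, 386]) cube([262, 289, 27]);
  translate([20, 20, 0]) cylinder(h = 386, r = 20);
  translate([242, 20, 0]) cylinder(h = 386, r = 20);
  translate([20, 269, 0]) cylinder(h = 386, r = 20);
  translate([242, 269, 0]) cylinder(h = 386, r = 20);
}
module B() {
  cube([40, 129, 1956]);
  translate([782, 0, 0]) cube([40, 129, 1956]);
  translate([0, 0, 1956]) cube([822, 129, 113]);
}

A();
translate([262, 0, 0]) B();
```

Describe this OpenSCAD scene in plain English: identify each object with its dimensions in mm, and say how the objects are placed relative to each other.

A is a four-legged stool. The seat is a 262×289×27 mm slab whose top surface is at z = 413 mm; four round legs, each 40 mm in diameter, run from the floor (z = 0) to the underside of the seat, each leg's axis is inset half a diameter from the nearest pair of seat edges (so the leg's bounding box is flush with the corner).

B is a rectangular door frame: two vertical jambs of 40×129 mm section, 1956 mm tall, with a clear opening 742 mm wide between their inner faces. A header 113 mm tall and 129 mm deep lies on top of the jambs and spans the full outside width.

The door frame is against the stool's +x side, with their −y faces flush.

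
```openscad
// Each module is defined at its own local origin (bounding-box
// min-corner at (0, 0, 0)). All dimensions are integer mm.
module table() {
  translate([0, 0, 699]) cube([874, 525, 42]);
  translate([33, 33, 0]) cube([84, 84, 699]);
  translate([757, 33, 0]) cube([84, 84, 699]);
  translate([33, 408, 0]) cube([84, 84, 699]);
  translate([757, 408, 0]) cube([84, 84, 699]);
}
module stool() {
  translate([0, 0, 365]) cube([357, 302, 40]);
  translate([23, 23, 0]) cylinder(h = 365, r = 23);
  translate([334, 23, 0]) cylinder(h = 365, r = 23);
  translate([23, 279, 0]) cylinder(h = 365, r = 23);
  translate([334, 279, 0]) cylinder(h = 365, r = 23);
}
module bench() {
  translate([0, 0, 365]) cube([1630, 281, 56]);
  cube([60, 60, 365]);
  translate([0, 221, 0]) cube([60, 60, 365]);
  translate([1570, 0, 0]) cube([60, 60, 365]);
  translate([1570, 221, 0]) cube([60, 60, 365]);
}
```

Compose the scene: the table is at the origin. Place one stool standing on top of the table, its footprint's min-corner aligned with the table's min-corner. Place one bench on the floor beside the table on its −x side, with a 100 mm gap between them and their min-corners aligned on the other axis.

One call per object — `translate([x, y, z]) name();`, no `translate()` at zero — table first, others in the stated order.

table();
translate([0, 0, 741]) stool();
translate([-1730, 0, 0]) bench();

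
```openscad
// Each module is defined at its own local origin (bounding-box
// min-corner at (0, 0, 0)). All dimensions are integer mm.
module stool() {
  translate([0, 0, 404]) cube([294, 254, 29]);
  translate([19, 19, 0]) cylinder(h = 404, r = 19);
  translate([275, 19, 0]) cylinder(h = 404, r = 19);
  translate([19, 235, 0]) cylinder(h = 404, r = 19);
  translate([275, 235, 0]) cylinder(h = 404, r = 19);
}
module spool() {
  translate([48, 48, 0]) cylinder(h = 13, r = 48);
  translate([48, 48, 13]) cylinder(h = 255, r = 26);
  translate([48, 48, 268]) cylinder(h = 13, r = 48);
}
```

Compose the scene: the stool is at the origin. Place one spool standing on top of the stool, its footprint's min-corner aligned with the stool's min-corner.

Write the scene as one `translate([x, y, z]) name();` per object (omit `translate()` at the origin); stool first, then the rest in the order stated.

stool();
translate([0, 0, 433]) spool();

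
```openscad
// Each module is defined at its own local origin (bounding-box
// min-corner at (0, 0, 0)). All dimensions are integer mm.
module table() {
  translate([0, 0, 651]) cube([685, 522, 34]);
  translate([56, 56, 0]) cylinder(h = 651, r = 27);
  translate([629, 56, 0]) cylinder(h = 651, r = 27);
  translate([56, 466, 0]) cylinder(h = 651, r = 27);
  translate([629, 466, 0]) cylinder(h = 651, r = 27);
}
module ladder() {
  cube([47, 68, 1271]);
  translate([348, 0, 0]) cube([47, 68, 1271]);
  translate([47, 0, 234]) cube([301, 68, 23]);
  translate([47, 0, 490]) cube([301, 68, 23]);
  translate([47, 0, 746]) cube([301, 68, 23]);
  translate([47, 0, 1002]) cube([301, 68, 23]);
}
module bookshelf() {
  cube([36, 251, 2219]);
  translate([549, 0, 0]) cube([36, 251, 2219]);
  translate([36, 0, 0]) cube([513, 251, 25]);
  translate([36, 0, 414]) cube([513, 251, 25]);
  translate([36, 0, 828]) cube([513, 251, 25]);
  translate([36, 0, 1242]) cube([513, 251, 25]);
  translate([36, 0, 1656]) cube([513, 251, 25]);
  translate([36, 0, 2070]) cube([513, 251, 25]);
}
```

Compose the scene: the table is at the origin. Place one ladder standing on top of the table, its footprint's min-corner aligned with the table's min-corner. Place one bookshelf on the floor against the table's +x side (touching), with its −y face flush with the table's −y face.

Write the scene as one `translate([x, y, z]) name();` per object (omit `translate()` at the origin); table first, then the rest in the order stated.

table();
translate([0, 0, 685]) ladder();
translate([685, 0, 0]) bookshelf();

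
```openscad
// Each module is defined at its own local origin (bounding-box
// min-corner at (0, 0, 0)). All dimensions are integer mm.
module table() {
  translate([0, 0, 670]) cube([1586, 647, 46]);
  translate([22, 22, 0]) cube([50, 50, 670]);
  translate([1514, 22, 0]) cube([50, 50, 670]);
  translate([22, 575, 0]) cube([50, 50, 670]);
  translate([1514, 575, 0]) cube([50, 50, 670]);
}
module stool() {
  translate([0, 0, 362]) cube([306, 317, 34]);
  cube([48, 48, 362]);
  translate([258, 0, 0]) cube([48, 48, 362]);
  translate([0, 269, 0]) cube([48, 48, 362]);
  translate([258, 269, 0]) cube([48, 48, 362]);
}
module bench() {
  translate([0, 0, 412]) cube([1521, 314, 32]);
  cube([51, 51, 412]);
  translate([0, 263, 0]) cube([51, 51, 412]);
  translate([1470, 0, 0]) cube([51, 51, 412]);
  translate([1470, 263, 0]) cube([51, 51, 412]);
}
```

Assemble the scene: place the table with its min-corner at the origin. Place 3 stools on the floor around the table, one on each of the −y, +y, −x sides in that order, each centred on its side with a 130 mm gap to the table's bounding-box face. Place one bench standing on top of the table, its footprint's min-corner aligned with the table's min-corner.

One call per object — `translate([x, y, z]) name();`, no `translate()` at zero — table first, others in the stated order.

table();
translate([640, -447, 0]) stool();
translate([640, 777, 0]) stool();
translate([-436, 165, 0]) stool();
translate([0, 0, 716]) bench();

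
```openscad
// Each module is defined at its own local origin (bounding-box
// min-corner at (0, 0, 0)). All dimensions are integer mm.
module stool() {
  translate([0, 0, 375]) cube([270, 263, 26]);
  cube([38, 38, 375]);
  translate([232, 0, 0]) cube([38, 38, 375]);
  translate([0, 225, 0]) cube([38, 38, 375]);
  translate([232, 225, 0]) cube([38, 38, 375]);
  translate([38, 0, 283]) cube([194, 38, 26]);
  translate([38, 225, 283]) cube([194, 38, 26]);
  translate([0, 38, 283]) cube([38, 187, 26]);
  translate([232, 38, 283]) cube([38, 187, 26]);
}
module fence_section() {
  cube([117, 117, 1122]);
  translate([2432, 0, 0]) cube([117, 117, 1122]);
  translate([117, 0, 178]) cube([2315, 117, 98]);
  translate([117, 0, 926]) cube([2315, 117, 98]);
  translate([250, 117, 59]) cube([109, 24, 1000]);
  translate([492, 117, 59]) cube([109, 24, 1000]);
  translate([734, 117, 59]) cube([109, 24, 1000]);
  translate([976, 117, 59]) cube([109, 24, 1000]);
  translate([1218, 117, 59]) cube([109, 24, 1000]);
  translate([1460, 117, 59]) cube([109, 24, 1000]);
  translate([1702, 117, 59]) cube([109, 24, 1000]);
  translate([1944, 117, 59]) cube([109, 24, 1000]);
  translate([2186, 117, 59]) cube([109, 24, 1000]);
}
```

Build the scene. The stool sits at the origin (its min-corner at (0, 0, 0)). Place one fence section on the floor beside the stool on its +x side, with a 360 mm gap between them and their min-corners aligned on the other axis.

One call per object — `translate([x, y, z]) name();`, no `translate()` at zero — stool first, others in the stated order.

stool();
translate([630, 0, 0]) fence_section();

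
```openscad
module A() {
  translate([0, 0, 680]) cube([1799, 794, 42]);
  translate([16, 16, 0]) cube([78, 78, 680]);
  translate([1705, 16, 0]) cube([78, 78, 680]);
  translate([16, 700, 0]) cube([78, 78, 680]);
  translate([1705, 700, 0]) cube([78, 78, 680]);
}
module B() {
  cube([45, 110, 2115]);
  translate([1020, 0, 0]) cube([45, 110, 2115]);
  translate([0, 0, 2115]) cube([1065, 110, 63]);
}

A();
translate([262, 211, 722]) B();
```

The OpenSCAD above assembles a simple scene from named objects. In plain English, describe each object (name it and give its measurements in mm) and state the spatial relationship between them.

A is a table with a 1799×794 mm rectangular top, 42 mm thick, top surface at z = 722 mm, supported by four 78×78 mm square legs, each inset 16 mm from the nearest pair of top edges, running from the floor.

B is a door frame. The clear opening is 975 mm wide and 2115 mm high. Two 45 mm wide jambs, 110 mm deep, stand either side of the opening from the floor to the top of the opening. A 63 mm thick head sits across the top of both jambs, spanning the full outside width of the frame.

The door frame is on top of the table.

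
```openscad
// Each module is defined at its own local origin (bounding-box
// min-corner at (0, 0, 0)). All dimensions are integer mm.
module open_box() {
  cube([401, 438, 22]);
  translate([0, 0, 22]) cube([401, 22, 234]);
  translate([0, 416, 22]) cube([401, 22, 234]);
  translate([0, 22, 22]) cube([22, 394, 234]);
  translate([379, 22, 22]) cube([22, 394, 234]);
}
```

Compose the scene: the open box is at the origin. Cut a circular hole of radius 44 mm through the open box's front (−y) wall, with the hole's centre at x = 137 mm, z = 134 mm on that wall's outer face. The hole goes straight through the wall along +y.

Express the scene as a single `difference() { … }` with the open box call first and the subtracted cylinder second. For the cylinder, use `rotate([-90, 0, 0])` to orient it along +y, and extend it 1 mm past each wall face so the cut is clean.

difference() {
  open_box();
  translate([137, -1, 134]) rotate([-90, 0, 0]) cylinder(h = 24, r = 44);
}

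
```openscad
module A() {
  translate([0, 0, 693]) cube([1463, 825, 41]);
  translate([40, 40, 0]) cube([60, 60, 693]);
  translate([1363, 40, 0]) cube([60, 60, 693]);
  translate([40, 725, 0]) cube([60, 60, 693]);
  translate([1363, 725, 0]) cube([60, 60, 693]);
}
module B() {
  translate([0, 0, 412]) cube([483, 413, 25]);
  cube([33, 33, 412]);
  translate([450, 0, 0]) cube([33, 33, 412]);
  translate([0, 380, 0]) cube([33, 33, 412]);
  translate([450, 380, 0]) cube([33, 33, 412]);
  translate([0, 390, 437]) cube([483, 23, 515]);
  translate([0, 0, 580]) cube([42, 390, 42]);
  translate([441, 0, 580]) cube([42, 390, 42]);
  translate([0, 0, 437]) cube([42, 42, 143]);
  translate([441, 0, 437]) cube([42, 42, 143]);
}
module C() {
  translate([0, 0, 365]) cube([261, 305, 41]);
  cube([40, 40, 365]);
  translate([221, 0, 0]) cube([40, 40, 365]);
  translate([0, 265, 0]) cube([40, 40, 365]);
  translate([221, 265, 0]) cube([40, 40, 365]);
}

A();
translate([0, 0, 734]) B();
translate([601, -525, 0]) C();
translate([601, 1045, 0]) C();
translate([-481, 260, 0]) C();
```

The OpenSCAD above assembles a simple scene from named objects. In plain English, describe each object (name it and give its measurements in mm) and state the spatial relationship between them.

A is a table with a 1463×825 mm rectangular top, 41 mm thick, top surface at z = 734 mm, supported by four 60×60 mm square legs, each inset 40 mm from the nearest pair of top edges, running from the floor.

B is a chair. The seat is a 483×413×25 mm slab with its top at z = 437 mm, on four 33×33 mm corner legs (flush with the seat edges, standing on z = 0). A flat backrest 23 mm thick, 515 mm tall, spans the full seat width and rises from the seat top along its +y edge, rear face flush with the rear of the seat. Two armrests of 42×42 mm section run along each side from the seat's front edge to the front of the backrest, top faces 185 mm above the seat top and outer faces flush with the seat's x-edges; a 42×42 mm post under the front of each armrest stands on the seat at the front corner.

C is a four-legged stool. The seat is a 261×305×41 mm slab whose top surface is at z = 406 mm; four square legs, each 40×40 mm in cross-section, run from the floor (z = 0) to the underside of the seat, each flush with a corner of the seat.

The chair is on top of the table. Three stools sit around the table at the −y, +y, −x sides.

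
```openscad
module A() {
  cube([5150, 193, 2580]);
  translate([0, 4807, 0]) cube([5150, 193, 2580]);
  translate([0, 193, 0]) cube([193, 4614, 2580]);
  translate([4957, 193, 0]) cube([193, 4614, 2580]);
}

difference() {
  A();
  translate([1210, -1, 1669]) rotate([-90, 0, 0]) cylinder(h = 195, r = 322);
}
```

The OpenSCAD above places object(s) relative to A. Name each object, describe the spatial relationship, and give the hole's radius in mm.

A is a house frame. The house frame has a circular hole through its front wall. The hole's radius is 322 mm.

The subtracted cylinder has r = 322 mm.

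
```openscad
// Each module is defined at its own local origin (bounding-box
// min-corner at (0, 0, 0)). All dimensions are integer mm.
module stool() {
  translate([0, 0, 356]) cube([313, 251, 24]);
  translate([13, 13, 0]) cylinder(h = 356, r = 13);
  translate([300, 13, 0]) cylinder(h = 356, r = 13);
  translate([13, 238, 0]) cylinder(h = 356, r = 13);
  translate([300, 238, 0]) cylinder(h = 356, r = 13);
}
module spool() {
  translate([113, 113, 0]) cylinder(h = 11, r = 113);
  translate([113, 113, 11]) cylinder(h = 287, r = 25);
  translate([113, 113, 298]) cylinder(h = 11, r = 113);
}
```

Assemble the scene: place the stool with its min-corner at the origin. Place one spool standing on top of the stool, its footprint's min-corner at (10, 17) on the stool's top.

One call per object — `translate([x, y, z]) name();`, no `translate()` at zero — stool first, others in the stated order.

stool();
translate([10, 17, 380]) spool();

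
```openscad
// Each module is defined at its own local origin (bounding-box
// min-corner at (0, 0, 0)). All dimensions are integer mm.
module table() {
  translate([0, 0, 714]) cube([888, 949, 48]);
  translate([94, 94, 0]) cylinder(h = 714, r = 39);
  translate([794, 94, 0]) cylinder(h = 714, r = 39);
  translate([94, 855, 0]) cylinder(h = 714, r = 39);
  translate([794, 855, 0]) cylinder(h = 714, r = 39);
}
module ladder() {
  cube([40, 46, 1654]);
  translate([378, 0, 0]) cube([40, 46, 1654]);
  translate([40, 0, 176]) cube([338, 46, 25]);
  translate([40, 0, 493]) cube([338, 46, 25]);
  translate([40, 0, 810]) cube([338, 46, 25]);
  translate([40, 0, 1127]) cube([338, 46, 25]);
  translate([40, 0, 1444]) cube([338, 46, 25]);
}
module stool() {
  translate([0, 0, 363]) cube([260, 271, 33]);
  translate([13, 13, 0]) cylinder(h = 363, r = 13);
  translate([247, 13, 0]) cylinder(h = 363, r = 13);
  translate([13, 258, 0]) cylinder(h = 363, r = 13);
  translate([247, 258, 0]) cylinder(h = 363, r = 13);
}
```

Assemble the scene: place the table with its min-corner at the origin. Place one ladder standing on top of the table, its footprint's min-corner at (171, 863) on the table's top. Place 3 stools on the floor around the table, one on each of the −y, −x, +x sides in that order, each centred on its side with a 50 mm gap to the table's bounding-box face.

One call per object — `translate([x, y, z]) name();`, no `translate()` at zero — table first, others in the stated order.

table();
translate([171, 863, 762]) ladder();
translate([314, -321, 0]) stool();
translate([-310, 339, 0]) stool();
translate([938, 339, 0]) stool();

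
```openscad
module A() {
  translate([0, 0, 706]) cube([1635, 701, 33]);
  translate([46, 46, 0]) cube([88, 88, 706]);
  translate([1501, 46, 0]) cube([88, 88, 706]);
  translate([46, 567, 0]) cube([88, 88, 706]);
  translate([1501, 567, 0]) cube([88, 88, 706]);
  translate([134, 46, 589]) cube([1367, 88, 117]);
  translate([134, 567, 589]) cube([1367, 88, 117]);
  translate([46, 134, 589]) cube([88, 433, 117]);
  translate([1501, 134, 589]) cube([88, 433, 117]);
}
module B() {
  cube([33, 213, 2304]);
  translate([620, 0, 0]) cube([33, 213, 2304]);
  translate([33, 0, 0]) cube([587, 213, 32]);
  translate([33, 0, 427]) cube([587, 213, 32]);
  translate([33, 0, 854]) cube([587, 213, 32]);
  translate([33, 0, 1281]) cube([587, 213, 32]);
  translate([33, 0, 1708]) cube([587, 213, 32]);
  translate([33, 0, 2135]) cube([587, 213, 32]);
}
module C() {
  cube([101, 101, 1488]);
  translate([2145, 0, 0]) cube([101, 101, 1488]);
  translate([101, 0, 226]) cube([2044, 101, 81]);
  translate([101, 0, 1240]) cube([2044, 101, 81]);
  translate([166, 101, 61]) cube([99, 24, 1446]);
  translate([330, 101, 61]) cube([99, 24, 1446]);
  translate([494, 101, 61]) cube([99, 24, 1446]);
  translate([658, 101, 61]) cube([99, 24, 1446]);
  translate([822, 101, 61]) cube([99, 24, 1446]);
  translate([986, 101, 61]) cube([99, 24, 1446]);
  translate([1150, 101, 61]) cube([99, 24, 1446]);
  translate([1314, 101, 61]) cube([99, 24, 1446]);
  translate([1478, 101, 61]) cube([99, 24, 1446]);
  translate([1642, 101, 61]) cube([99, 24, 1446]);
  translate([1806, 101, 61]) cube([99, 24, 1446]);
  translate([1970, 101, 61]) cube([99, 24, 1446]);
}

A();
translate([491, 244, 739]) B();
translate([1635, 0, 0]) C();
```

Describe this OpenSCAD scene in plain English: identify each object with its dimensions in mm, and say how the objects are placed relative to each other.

A is a table: top 1635 mm (x) × 701 mm (y), 33 mm thick, upper face at z = 739 mm, on four 88×88 mm square legs, each inset 46 mm from the nearest pair of top edges, running from z = 0 to the bottom of the top. Four apron rails, 88 mm thick and 117 mm tall, run between adjacent legs with their top edges flush with the underside of the top and their outer faces flush with the legs' outer faces.

B is an open bookshelf. Two side panels, each 33 mm thick, 213 mm deep and 2304 mm tall, stand 653 mm apart (outside-to-outside). Between them sit 6 shelves, each 32 mm thick and 213 mm deep, spanning the full gap between the sides. The bottom shelf rests on the floor (its underside at z = 0) and the clear gap between one shelf's top and the next shelf's underside is 395 mm.

C is a fence section. Two 101×101 mm posts, 1488 mm tall, stand on the floor with a clear span of 2044 mm between their inner faces. Two horizontal rails of 101×81 mm section span the gap between the posts with their undersides at z = 226 mm and z = 1240 mm, flush with the posts' −y face. 12 pickets, each 99 mm wide, 24 mm thick and 1446 mm tall, are fixed to the +y face of the rails with their bottoms at z = 61 mm, evenly spaced across the span with equal gaps (rounded down to the nearest mm) at the −x end and between each pair — any rounding remainder accumulates at the +x end.

The bookshelf is on top of the table, centred. The fence section is against the table's +x side, with their −y faces flush.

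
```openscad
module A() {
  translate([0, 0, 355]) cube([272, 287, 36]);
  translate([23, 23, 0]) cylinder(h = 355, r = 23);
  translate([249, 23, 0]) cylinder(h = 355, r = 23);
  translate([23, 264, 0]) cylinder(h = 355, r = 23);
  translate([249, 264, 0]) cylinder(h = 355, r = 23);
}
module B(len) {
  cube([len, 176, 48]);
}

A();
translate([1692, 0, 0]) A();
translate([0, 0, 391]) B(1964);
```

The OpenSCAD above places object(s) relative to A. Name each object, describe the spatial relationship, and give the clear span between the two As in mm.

A is a stool. B is a beam. A beam spans the tops of two stools. The clear span between the two stools is 1420 mm.

Second stool starts at x = 1692; first ends at x = 272; clear span = 1692 − 272 = 1420 mm.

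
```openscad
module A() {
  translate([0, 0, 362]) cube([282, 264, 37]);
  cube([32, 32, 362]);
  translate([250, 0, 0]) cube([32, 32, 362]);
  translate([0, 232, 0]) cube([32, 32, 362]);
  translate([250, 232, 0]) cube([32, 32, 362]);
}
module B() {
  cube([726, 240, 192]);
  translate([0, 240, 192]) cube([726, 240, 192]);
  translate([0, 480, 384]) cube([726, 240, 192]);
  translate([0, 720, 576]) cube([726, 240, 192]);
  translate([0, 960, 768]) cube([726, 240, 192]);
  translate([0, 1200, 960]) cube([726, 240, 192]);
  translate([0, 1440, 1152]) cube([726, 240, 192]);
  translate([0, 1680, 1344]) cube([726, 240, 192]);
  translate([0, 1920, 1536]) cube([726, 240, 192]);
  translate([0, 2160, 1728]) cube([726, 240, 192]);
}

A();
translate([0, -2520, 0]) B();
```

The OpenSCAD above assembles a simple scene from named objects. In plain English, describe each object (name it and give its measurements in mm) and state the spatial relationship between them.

A is a simple wooden stool: a rectangular seat 282 mm (x) by 264 mm (y), 37 mm thick, top face at z = 399 mm, on four square legs, each 32×32 mm in cross-section. The legs rest on z = 0, each flush with a corner of the seat.

B is a straight staircase of 10 solid steps. Each step is 726 mm wide (x), 240 mm deep (y, the going) and 192 mm tall (the rise). The first step rests on the floor; each subsequent step sits one going further in +y and one rise higher in +z, directly behind and above the previous step with no overlap.

The staircase is on the floor beside the stool on its −y side.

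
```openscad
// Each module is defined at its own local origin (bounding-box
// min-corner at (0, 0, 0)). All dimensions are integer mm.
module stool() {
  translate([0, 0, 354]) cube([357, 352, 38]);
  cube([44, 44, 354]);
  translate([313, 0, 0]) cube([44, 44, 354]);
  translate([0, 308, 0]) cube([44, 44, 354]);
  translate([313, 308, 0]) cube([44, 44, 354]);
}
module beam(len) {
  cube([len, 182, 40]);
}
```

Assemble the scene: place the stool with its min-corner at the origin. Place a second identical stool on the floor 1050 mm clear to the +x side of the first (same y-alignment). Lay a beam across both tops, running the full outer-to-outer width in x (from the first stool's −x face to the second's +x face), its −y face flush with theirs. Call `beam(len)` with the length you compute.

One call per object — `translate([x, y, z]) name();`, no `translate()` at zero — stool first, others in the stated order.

stool();
translate([1407, 0, 0]) stool();
translate([0, 0, 392]) beam(1764);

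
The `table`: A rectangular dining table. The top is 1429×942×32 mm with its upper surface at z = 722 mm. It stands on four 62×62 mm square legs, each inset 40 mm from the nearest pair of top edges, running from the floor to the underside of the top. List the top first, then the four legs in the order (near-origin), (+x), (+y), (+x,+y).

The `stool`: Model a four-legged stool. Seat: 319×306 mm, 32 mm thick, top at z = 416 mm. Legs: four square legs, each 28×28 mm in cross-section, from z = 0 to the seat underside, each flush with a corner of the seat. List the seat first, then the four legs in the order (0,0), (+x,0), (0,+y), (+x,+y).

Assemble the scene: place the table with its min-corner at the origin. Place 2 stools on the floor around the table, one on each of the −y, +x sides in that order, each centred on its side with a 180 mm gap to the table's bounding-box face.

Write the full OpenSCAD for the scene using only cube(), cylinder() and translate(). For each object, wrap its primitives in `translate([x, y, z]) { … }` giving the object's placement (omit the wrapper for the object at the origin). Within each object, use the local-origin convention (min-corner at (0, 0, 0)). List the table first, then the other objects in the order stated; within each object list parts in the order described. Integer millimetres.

translate([0, 0, 690]) cube([1429, 942, 32]);
translate([40, 40, 0]) cube([62, 62, 690]);
translate([1327, 40, 0]) cube([62, 62, 690]);
translate([40, 840, 0]) cube([62, 62, 690]);
translate([1327, 840, 0]) cube([62, 62, 690]);
translate([555, -486, 0]) {
  translate([0, 0, 384]) cube([319, 306, 32]);
  cube([28, 28, 384]);
  translate([291, 0, 0]) cube([28, 28, 384]);
  translate([0, 278, 0]) cube([28, 28, 384]);
  translate([291, 278, 0]) cube([28, 28, 384]);
}
translate([1609, 318, 0]) {
  translate([0, 0, 384]) cube([319, 306, 32]);
  cube([28, 28, 384]);
  translate([291, 0, 0]) cube([28, 28, 384]);
  translate([0, 278, 0]) cube([28, 28, 384]);
  translate([291, 278, 0]) cube([28, 28, 384]);
}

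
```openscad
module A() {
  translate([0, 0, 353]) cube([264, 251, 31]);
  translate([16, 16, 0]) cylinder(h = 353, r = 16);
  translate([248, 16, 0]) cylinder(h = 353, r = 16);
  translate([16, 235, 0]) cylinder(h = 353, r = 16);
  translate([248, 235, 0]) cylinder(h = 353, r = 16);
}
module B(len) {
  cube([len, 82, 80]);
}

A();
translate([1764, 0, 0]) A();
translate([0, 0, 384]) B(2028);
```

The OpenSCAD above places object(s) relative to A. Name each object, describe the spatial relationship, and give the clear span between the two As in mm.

Second stool starts at x = 1764; first ends at x = 264; clear span = 1764 − 264 = 1500 mm.

A is a stool. B is a beam. A beam spans the tops of two stools. The clear span between the two stools is 1500 mm.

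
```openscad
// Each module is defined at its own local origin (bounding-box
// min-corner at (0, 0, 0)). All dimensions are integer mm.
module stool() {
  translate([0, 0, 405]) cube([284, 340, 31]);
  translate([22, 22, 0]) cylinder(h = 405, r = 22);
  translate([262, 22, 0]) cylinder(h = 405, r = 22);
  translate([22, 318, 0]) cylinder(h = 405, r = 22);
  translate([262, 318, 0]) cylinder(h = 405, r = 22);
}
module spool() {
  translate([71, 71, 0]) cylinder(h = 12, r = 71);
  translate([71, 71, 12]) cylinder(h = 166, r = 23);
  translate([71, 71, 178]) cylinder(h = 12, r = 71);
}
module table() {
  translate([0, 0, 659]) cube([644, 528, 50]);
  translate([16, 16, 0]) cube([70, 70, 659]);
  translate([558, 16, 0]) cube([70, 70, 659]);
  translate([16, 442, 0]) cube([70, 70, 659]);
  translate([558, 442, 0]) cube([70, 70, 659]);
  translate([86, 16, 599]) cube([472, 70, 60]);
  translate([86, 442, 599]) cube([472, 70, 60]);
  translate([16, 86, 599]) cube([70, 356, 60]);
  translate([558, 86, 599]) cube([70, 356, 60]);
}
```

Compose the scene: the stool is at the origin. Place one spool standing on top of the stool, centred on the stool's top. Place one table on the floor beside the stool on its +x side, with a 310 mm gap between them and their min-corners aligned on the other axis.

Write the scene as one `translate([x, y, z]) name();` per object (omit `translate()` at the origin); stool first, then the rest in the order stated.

stool();
translate([71, 99, 436]) spool();
translate([594, 0, 0]) table();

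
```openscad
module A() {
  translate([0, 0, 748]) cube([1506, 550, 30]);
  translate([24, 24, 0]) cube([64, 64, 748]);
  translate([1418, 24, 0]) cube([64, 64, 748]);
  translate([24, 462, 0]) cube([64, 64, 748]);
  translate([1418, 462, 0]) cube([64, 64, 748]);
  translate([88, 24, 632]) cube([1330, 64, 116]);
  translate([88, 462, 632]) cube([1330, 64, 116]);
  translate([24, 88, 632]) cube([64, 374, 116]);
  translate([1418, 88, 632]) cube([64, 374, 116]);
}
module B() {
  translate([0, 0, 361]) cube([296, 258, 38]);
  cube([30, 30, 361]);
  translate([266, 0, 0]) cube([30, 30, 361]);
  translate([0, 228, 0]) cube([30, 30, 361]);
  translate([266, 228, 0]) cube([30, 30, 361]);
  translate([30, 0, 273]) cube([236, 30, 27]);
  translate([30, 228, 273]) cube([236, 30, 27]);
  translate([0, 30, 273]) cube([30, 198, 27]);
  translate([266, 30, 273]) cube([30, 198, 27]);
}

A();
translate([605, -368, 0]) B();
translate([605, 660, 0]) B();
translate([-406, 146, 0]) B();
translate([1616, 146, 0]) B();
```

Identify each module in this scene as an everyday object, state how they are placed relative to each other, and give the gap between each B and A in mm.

Each stool's nearest face is 110 mm from the table's bounding box.

A is a table. B is a stool. Four stools sit around the table at the −y, +y, −x, +x sides. The gap between each stool and the table is 110 mm.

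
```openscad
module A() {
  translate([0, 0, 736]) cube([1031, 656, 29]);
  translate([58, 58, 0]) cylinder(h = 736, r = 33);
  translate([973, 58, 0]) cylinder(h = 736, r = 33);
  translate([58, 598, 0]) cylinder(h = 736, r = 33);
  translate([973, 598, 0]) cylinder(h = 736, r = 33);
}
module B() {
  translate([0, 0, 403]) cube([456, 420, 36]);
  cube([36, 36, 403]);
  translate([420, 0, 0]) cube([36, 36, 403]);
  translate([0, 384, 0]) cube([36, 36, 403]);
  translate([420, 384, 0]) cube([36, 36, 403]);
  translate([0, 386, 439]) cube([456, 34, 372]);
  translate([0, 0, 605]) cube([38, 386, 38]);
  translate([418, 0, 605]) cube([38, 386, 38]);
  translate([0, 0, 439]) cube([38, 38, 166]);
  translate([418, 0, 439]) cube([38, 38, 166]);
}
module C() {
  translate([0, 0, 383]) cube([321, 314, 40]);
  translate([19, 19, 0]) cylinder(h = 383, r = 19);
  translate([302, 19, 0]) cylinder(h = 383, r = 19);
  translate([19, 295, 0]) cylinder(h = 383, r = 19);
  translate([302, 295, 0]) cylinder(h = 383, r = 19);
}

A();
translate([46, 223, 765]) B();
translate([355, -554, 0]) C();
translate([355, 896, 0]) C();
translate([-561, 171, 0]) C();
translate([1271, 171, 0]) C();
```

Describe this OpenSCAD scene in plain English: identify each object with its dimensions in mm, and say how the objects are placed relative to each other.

A is a table: top 1031 mm (x) × 656 mm (y), 29 mm thick, upper face at z = 765 mm, on four round legs of 66 mm diameter, each leg's bounding box inset 25 mm from the nearest pair of top edges, running from z = 0 to the bottom of the top.

B is a chair: 456×420 mm seat, 36 mm thick, top at z = 439 mm, on four 36 mm square corner legs flush with the seat edges. A 34 mm thick backrest slab spans the full seat width, extending 372 mm above the seat top, its back face flush with the seat's +y edge. Two armrests of 38×38 mm section run along each side from the seat's front edge to the front of the backrest, top faces 204 mm above the seat top and outer faces flush with the seat's x-edges; a 38×38 mm post under the front of each armrest stands on the seat at the front corner.

C is a four-legged stool. The seat is a 321×314×40 mm slab whose top surface is at z = 423 mm; four round legs, each 38 mm in diameter, run from the floor (z = 0) to the underside of the seat, each leg's axis is inset half a diameter from the nearest pair of seat edges (so the leg's bounding box is flush with the corner).

The chair is on top of the table. Four stools sit around the table at the −y, +y, −x, +x sides.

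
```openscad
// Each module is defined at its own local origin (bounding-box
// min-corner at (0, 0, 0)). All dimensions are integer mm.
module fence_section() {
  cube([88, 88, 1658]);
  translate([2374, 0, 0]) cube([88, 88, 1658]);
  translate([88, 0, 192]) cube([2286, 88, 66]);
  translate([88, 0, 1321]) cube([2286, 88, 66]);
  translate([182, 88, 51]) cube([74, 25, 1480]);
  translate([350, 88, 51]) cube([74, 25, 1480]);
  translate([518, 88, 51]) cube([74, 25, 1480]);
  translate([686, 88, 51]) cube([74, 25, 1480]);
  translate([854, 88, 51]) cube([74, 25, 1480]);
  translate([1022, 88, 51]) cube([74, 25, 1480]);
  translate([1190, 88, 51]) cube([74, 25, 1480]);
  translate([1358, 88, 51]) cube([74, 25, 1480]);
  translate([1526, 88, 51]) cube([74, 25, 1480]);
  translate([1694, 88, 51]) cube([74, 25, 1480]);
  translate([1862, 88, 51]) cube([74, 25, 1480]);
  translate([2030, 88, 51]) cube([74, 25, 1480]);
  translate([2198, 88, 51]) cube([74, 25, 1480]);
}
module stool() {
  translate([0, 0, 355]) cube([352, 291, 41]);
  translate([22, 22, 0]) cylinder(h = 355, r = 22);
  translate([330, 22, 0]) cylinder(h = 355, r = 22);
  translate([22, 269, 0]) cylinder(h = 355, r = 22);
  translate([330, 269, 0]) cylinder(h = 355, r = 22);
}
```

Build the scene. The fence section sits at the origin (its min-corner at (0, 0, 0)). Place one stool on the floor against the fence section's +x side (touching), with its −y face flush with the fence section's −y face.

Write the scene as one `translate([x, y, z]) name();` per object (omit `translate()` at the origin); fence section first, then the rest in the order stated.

fence_section();
translate([2462, 0, 0]) stool();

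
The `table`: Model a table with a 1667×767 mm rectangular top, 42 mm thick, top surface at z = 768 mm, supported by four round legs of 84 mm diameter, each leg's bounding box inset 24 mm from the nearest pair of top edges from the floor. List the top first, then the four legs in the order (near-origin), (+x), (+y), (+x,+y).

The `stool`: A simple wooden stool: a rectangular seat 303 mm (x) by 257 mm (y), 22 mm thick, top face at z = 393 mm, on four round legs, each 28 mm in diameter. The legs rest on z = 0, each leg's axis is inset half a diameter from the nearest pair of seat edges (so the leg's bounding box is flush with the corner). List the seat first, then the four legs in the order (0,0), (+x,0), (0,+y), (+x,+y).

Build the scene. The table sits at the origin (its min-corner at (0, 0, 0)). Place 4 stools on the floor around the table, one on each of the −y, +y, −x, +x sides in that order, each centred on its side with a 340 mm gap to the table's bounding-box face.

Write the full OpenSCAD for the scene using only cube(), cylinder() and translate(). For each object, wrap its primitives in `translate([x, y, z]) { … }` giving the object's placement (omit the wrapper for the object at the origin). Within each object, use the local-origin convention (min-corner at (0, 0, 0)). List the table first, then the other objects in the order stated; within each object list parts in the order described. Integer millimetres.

translate([0, 0, 726]) cube([1667, 767, 42]);
translate([66, 66, 0]) cylinder(h = 726, r = 42);
translate([1601, 66, 0]) cylinder(h = 726, r = 42);
translate([66, 701, 0]) cylinder(h = 726, r = 42);
translate([1601, 701, 0]) cylinder(h = 726, r = 42);
translate([682, -597, 0]) {
  translate([0, 0, 371]) cube([303, 257, 22]);
  translate([14, 14, 0]) cylinder(h = 371, r = 14);
  translate([289, 14, 0]) cylinder(h = 371, r = 14);
  translate([14, 243, 0]) cylinder(h = 371, r = 14);
  translate([289, 243, 0]) cylinder(h = 371, r = 14);
}
translate([682, 1107, 0]) {
  translate([0, 0, 371]) cube([303, 257, 22]);
  translate([14, 14, 0]) cylinder(h = 371, r = 14);
  translate([289, 14, 0]) cylinder(h = 371, r = 14);
  translate([14, 243, 0]) cylinder(h = 371, r = 14);
  translate([289, 243, 0]) cylinder(h = 371, r = 14);
}
translate([-643, 255, 0]) {
  translate([0, 0, 371]) cube([303, 257, 22]);
  translate([14, 14, 0]) cylinder(h = 371, r = 14);
  translate([289, 14, 0]) cylinder(h = 371, r = 14);
  translate([14, 243, 0]) cylinder(h = 371, r = 14);
  translate([289, 243, 0]) cylinder(h = 371, r = 14);
}
translate([2007, 255, 0]) {
  translate([0, 0, 371]) cube([303, 257, 22]);
  translate([14, 14, 0]) cylinder(h = 371, r = 14);
  translate([289, 14, 0]) cylinder(h = 371, r = 14);
  translate([14, 243, 0]) cylinder(h = 371, r = 14);
  translate([289, 243, 0]) cylinder(h = 371, r = 14);
}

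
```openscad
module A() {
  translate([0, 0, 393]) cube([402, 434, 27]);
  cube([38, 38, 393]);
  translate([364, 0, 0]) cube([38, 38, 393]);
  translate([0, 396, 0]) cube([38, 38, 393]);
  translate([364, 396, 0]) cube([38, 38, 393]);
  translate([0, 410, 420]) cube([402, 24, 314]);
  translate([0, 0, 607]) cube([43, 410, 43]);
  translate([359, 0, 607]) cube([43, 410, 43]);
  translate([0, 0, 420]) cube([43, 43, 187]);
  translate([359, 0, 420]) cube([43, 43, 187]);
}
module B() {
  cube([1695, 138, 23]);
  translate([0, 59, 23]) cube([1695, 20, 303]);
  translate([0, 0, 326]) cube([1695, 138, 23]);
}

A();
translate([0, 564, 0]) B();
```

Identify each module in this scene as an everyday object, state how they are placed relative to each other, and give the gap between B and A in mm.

The I-beam's nearest face is 130 mm from the chair's +y face.

A is a chair. B is an I-beam. The I-beam is on the floor beside the chair on its +y side. The gap between the I-beam and the chair is 130 mm.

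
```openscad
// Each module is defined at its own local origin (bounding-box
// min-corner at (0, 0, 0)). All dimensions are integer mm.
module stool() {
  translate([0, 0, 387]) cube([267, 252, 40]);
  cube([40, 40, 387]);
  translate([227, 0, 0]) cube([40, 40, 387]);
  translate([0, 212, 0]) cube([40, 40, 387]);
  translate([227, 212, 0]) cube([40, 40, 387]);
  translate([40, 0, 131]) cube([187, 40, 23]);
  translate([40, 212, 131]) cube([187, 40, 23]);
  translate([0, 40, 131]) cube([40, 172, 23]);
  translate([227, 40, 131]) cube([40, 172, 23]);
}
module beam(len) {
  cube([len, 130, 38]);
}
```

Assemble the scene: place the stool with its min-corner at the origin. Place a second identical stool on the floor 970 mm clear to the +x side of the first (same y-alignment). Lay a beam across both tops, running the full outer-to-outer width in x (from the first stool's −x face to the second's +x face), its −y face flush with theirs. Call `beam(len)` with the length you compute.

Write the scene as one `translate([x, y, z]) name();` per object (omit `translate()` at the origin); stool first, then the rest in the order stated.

stool();
translate([1237, 0, 0]) stool();
translate([0, 0, 427]) beam(1504);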